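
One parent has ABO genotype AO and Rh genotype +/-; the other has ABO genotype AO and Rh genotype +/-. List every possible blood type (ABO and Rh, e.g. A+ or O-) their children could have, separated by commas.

O+, O-, A+, A-

Gametes from AO × AO give offspring ABO genotypes AA, AO, OO, i.e. phenotypes O, A.
Rh cross +/- × +/- → phenotypes Rh+, Rh-.
Combining independently: O+, O-, A+, A-.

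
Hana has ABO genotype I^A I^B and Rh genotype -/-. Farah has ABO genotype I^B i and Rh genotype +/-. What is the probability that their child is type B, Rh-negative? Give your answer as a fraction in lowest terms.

1/4

ABO cross I^A I^B × I^B i → offspring phenotypes: 1/4 A, 1/2 B, 1/4 AB.
Rh cross -/- × +/- → 1/2 Rh+, 1/2 Rh-.
Independent loci: P(type B, Rh-negative) = 1/2 × 1/2 = 1/4.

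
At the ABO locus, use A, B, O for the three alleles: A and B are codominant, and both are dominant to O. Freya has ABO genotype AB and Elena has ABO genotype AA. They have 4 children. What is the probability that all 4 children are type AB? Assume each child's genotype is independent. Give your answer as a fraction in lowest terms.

ABO cross AB × AA → 1/2 A, 1/2 AB.
So P(type AB) = 1/2 per child.
All 4 independent: (1/2)^4 = 1/16.

1/16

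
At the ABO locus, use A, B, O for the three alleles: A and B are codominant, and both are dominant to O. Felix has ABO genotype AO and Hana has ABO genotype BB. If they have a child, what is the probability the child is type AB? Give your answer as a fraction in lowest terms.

1/2

ABO cross AO × BB → offspring phenotypes: 1/2 B, 1/2 AB.
So P(type AB) = 1/2.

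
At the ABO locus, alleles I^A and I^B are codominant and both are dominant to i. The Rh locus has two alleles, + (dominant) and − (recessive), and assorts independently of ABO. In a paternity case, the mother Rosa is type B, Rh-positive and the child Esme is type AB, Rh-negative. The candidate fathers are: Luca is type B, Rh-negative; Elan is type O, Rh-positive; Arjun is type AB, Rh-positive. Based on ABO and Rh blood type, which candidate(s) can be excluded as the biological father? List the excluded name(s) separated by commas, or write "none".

Luca, Elan

A candidate is excluded only if no genotype consistent with his phenotype could produce a type AB, Rh-negative child with a type B, Rh-positive mother.
Luca (type B, Rh-): no genotype consistent with that phenotype can produce a type-AB Rh- child with a type-B mother.
Elan (type O, Rh+): no genotype consistent with that phenotype can produce a type-AB Rh- child with a type-B mother.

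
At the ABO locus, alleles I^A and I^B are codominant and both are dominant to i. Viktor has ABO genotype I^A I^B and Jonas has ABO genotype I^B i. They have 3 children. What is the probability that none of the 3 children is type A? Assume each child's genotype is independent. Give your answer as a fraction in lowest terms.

27/64

ABO cross I^A I^B × I^B i → 1/4 A, 1/2 B, 1/4 AB.
So P(type A) = 1/4 per child.
P(not type A) = 3/4 for one child; (3/4)^3 = 27/64.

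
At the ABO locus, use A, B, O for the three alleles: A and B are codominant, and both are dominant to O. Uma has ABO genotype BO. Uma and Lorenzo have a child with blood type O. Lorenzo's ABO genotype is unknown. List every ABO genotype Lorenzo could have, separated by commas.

AO, BO, OO

For each candidate genotype of Lorenzo, check whether crossing it with BO can produce every observed child phenotype.
  AA → possible child types {A, AB} ✗
  AB → possible child types {A, B, AB} ✗
  AO → possible child types {O, A, B, AB} ✓
  BB → possible child types {B} ✗
  BO → possible child types {O, B} ✓
  OO → possible child types {O, B} ✓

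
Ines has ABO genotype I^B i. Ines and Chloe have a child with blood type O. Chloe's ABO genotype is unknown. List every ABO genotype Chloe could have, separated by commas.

I^A i, I^B i, i i

For each candidate genotype of Chloe, check whether crossing it with I^B i can produce every observed child phenotype.
  I^A I^A → possible child types {A, AB} ✗
  I^A I^B → possible child types {A, B, AB} ✗
  I^A i → possible child types {O, A, B, AB} ✓
  I^B I^B → possible child types {B} ✗
  I^B i → possible child types {O, B} ✓
  i i → possible child types {O, B} ✓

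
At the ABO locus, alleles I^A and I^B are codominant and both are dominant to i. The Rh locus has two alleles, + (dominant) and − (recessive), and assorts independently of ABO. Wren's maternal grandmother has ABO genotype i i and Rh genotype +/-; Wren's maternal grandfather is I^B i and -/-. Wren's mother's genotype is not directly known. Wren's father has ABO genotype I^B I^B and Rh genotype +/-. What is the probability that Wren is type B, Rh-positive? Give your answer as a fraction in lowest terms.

5/8

Wren's mother's ABO genotype from i i × I^B i: 1/2 I^B i, 1/2 i i.
Crossing each possibility with the father I^B I^B and summing P(type B): 1/2·1 + 1/2·1 = 1.
Similarly for Rh via the mother's Rh distribution: P(Rh+) = 5/8.
Independent loci: 1 × 5/8 = 5/8.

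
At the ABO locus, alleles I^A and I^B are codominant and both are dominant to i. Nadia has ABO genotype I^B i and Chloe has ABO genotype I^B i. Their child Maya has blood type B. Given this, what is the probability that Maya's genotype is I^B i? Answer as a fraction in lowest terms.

Cross I^B i × I^B i → 1/4 I^B I^B, 1/2 I^B i, 1/4 i i.
Type-B genotypes among offspring: I^B I^B (1/4), I^B i (1/2); total 3/4.
P(I^B i | type B) = (1/2) / (3/4) = 2/3.

2/3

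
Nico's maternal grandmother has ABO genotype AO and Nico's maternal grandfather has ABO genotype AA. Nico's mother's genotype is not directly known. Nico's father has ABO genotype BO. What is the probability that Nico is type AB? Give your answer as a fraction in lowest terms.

3/8

Nico's mother's ABO genotype from AO × AA: 1/2 AA, 1/2 AO.
Crossing each possibility with the father BO and summing P(type AB): 1/2·1/2 + 1/2·1/4 = 3/8.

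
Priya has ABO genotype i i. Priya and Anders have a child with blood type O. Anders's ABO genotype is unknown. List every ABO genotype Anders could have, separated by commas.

I^A i, I^B i, i i

For each candidate genotype of Anders, check whether crossing it with i i can produce every observed child phenotype.
  I^A I^A → possible child types {A} ✗
  I^A I^B → possible child types {A, B} ✗
  I^A i → possible child types {O, A} ✓
  I^B I^B → possible child types {B} ✗
  I^B i → possible child types {O, B} ✓
  i i → possible child types {O} ✓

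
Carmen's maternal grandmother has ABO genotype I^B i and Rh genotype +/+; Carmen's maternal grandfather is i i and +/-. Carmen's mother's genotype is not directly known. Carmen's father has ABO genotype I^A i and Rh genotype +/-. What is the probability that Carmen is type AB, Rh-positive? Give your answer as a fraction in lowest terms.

7/64

Carmen's mother's ABO genotype from I^B i × i i: 1/2 I^B i, 1/2 i i.
Crossing each possibility with the father I^A i and summing P(type AB): 1/2·1/4 + 1/2·0 = 1/8.
Similarly for Rh via the mother's Rh distribution: P(Rh+) = 7/8.
Independent loci: 1/8 × 7/8 = 7/64.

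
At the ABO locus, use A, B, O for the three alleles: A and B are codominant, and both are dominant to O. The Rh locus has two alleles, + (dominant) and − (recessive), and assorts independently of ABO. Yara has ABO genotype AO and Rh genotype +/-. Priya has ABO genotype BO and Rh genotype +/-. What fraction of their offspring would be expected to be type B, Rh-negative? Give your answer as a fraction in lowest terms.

ABO cross AO × BO → offspring phenotypes: 1/4 O, 1/4 A, 1/4 B, 1/4 AB.
Rh cross +/- × +/- → 3/4 Rh+, 1/4 Rh-.
Independent loci: P(type B, Rh-negative) = 1/4 × 1/4 = 1/16.

1/16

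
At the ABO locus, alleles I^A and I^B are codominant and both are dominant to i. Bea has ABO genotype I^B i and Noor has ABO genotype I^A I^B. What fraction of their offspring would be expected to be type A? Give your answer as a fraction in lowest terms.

ABO cross I^B i × I^A I^B → offspring phenotypes: 1/4 A, 1/2 B, 1/4 AB.
So P(type A) = 1/4.

1/4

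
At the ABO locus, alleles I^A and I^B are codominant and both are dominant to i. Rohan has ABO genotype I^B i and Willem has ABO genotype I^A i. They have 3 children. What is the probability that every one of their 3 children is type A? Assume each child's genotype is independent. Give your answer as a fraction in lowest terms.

1/64

ABO cross I^B i × I^A i → 1/4 O, 1/4 A, 1/4 B, 1/4 AB.
So P(type A) = 1/4 per child.
All 3 independent: (1/4)^3 = 1/64.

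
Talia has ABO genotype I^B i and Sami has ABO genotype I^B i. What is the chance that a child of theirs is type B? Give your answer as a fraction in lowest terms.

ABO cross I^B i × I^B i → offspring phenotypes: 1/4 O, 3/4 B.
So P(type B) = 3/4.

3/4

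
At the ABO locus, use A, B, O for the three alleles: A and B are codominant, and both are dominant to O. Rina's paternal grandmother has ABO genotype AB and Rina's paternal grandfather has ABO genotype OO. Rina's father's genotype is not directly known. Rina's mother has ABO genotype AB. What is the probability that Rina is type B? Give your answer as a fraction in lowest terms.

Rina's father's ABO genotype from AB × OO: 1/2 AO, 1/2 BO.
Crossing each possibility with the mother AB and summing P(type B): 1/2·1/4 + 1/2·1/2 = 3/8.

3/8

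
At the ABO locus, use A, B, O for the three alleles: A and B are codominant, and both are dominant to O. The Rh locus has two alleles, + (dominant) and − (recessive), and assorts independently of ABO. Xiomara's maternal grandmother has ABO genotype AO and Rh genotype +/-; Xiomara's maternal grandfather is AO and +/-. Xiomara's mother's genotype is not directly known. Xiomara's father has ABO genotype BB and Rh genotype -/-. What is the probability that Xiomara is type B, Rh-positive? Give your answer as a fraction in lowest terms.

1/4

Xiomara's mother's ABO genotype from AO × AO: 1/4 AA, 1/2 AO, 1/4 OO.
Crossing each possibility with the father BB and summing P(type B): 1/4·0 + 1/2·1/2 + 1/4·1 = 1/2.
Similarly for Rh via the mother's Rh distribution: P(Rh+) = 1/2.
Independent loci: 1/2 × 1/2 = 1/4.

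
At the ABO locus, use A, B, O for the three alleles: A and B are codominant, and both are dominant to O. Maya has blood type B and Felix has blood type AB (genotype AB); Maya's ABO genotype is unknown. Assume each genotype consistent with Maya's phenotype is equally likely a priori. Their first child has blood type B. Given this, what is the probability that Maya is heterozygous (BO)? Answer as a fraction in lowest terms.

Possible genotypes: Maya ∈ {BB, BO}; Felix ∈ {AB}.
Weight each parental genotype pair by prior × P(type-B child):
  BB × AB: posterior weight 1/2.
  BO × AB: posterior weight 1/2.
Sum the posterior weight over pairs where Maya is BO: 1/2.

1/2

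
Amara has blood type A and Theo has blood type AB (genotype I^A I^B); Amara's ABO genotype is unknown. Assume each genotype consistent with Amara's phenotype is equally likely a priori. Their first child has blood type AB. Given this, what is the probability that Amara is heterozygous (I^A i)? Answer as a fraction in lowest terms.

1/3

Possible genotypes: Amara ∈ {I^A I^A, I^A i}; Theo ∈ {I^A I^B}.
Weight each parental genotype pair by prior × P(type-AB child):
  I^A I^A × I^A I^B: posterior weight 2/3.
  I^A i × I^A I^B: posterior weight 1/3.
Sum the posterior weight over pairs where Amara is I^A i: 1/3.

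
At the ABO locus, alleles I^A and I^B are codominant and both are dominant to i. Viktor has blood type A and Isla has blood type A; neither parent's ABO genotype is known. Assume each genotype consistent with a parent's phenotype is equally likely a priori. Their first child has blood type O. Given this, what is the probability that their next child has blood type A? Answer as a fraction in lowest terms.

3/4

Possible genotypes: Viktor ∈ {I^A I^A, I^A i}; Isla ∈ {I^A I^A, I^A i}.
Weight each parental genotype pair by prior × P(type-O child):
  I^A i × I^A i: posterior weight 1; P(next child type A) = 3/4.
Weighted sum = 3/4.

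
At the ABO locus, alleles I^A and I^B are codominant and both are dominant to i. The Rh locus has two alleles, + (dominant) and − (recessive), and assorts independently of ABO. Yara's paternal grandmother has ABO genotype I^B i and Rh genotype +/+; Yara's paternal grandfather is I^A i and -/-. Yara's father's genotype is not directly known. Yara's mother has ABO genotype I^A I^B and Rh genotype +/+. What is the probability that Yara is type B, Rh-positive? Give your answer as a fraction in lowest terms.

Yara's father's ABO genotype from I^B i × I^A i: 1/4 I^A I^B, 1/4 I^A i, 1/4 I^B i, 1/4 i i.
Crossing each possibility with the mother I^A I^B and summing P(type B): 1/4·1/4 + 1/4·1/4 + 1/4·1/2 + 1/4·1/2 = 3/8.
Similarly for Rh via the father's Rh distribution: P(Rh+) = 1.
Independent loci: 3/8 × 1 = 3/8.

3/8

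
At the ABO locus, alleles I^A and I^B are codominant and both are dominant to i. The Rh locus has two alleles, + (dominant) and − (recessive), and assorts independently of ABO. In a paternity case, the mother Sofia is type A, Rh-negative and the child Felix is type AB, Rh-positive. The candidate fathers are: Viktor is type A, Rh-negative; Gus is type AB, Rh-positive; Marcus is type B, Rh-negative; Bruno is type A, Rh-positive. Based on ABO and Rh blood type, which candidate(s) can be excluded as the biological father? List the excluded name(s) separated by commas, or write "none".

A candidate is excluded only if no genotype consistent with his phenotype could produce a type AB, Rh-positive child with a type A, Rh-negative mother.
Viktor (type A, Rh-): no genotype consistent with that phenotype can produce a type-AB Rh+ child with a type-A mother.
Marcus (type B, Rh-): no genotype consistent with that phenotype can produce a type-AB Rh+ child with a type-A mother.
Bruno (type A, Rh+): no genotype consistent with that phenotype can produce a type-AB Rh+ child with a type-A mother.

Viktor, Marcus, Bruno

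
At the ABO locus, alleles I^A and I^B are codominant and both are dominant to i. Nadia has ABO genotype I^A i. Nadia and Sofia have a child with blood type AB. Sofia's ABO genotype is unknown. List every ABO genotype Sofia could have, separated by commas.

For each candidate genotype of Sofia, check whether crossing it with I^A i can produce every observed child phenotype.
  I^A I^A → possible child types {A} ✗
  I^A I^B → possible child types {A, B, AB} ✓
  I^A i → possible child types {O, A} ✗
  I^B I^B → possible child types {B, AB} ✓
  I^B i → possible child types {O, A, B, AB} ✓
  i i → possible child types {O, A} ✗

I^A I^B, I^B I^B, I^B i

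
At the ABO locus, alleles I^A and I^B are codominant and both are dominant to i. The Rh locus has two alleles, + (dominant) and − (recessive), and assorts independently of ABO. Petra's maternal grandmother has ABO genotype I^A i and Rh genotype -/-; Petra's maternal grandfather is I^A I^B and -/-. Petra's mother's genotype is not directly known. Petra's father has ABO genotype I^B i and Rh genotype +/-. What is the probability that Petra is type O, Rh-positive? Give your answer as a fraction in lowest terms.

1/16

Petra's mother's ABO genotype from I^A i × I^A I^B: 1/4 I^A I^A, 1/4 I^A I^B, 1/4 I^A i, 1/4 I^B i.
Crossing each possibility with the father I^B i and summing P(type O): 1/4·0 + 1/4·0 + 1/4·1/4 + 1/4·1/4 = 1/8.
Similarly for Rh via the mother's Rh distribution: P(Rh+) = 1/2.
Independent loci: 1/8 × 1/2 = 1/16.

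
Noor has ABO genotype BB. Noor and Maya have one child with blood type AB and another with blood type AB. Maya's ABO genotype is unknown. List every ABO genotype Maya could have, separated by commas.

For each candidate genotype of Maya, check whether crossing it with BB can produce every observed child phenotype.
  AA → possible child types {AB} ✓
  AB → possible child types {B, AB} ✓
  AO → possible child types {B, AB} ✓
  BB → possible child types {B} ✗
  BO → possible child types {B} ✗
  OO → possible child types {B} ✗

AA, AB, AO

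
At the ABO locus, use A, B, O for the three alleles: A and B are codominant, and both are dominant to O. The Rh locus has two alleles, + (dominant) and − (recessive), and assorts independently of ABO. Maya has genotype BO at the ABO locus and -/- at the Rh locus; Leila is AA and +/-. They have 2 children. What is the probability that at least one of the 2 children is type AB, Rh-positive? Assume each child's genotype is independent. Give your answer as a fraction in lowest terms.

ABO cross BO × AA → 1/2 A, 1/2 AB.
Rh cross -/- × +/- → 1/2 Rh+, 1/2 Rh-; so P(type AB, Rh-positive) = 1/2 × 1/2 = 1/4 per child.
P(none) = (3/4)^2 = 9/16; P(at least one) = 1 − 9/16 = 7/16.

7/16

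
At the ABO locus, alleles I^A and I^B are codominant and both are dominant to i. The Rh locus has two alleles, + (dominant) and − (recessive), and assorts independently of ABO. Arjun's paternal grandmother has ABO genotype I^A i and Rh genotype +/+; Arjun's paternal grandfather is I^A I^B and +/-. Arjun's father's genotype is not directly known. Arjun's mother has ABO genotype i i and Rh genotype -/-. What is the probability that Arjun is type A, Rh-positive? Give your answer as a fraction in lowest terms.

3/8

Arjun's father's ABO genotype from I^A i × I^A I^B: 1/4 I^A I^A, 1/4 I^A I^B, 1/4 I^A i, 1/4 I^B i.
Crossing each possibility with the mother i i and summing P(type A): 1/4·1 + 1/4·1/2 + 1/4·1/2 + 1/4·0 = 1/2.
Similarly for Rh via the father's Rh distribution: P(Rh+) = 3/4.
Independent loci: 1/2 × 3/4 = 3/8.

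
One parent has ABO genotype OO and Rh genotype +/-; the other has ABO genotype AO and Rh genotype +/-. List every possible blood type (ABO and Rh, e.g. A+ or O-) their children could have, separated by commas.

O+, O-, A+, A-

Gametes from OO × AO give offspring ABO genotypes AO, OO, i.e. phenotypes O, A.
Rh cross +/- × +/- → phenotypes Rh+, Rh-.
Combining independently: O+, O-, A+, A-.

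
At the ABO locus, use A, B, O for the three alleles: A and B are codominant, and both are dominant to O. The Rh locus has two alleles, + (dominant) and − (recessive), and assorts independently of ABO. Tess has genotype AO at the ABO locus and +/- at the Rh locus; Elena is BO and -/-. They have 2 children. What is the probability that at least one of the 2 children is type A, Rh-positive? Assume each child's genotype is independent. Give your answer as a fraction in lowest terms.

ABO cross AO × BO → 1/4 O, 1/4 A, 1/4 B, 1/4 AB.
Rh cross +/- × -/- → 1/2 Rh+, 1/2 Rh-; so P(type A, Rh-positive) = 1/4 × 1/2 = 1/8 per child.
P(none) = (7/8)^2 = 49/64; P(at least one) = 1 − 49/64 = 15/64.

15/64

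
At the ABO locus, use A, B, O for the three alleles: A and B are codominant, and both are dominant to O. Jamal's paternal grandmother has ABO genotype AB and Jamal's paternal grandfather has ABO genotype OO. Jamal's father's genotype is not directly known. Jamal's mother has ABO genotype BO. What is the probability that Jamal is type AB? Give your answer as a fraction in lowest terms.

1/8

Jamal's father's ABO genotype from AB × OO: 1/2 AO, 1/2 BO.
Crossing each possibility with the mother BO and summing P(type AB): 1/2·1/4 + 1/2·0 = 1/8.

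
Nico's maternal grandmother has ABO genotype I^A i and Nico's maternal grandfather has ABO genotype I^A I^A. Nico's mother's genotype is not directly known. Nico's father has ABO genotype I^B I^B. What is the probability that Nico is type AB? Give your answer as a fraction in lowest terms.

Nico's mother's ABO genotype from I^A i × I^A I^A: 1/2 I^A I^A, 1/2 I^A i.
Crossing each possibility with the father I^B I^B and summing P(type AB): 1/2·1 + 1/2·1/2 = 3/4.

3/4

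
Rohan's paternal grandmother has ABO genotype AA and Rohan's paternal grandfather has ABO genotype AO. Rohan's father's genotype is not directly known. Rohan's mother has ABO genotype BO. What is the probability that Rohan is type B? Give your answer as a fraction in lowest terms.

Rohan's father's ABO genotype from AA × AO: 1/2 AA, 1/2 AO.
Crossing each possibility with the mother BO and summing P(type B): 1/2·0 + 1/2·1/4 = 1/8.

1/8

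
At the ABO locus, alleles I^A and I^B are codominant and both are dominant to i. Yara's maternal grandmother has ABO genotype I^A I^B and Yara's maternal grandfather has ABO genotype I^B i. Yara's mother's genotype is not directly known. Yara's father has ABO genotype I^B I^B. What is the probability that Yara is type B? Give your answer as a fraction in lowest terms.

Yara's mother's ABO genotype from I^A I^B × I^B i: 1/4 I^A I^B, 1/4 I^A i, 1/4 I^B I^B, 1/4 I^B i.
Crossing each possibility with the father I^B I^B and summing P(type B): 1/4·1/2 + 1/4·1/2 + 1/4·1 + 1/4·1 = 3/4.

3/4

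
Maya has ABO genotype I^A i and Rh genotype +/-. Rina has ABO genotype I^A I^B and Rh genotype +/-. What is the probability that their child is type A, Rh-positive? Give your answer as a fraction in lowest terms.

ABO cross I^A i × I^A I^B → offspring phenotypes: 1/2 A, 1/4 B, 1/4 AB.
Rh cross +/- × +/- → 3/4 Rh+, 1/4 Rh-.
Independent loci: P(type A, Rh-positive) = 1/2 × 3/4 = 3/8.

3/8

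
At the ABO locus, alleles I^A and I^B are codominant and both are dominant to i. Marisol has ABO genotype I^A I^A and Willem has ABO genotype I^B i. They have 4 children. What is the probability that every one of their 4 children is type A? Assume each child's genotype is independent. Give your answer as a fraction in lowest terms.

1/16

ABO cross I^A I^A × I^B i → 1/2 A, 1/2 AB.
So P(type A) = 1/2 per child.
All 4 independent: (1/2)^4 = 1/16.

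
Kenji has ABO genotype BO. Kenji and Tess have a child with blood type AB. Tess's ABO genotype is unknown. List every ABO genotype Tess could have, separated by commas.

For each candidate genotype of Tess, check whether crossing it with BO can produce every observed child phenotype.
  AA → possible child types {A, AB} ✓
  AB → possible child types {A, B, AB} ✓
  AO → possible child types {O, A, B, AB} ✓
  BB → possible child types {B} ✗
  BO → possible child types {O, B} ✗
  OO → possible child types {O, B} ✗

AA, AB, AO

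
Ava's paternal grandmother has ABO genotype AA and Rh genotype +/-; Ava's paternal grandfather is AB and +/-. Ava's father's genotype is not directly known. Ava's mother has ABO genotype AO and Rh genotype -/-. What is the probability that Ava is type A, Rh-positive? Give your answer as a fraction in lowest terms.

Ava's father's ABO genotype from AA × AB: 1/2 AA, 1/2 AB.
Crossing each possibility with the mother AO and summing P(type A): 1/2·1 + 1/2·1/2 = 3/4.
Similarly for Rh via the father's Rh distribution: P(Rh+) = 1/2.
Independent loci: 3/4 × 1/2 = 3/8.

3/8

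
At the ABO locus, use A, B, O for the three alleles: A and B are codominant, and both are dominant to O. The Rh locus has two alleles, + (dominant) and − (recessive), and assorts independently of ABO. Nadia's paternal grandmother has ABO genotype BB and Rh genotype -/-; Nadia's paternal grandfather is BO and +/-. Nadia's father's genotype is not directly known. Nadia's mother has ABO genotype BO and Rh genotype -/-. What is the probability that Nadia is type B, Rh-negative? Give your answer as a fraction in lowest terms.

21/32

Nadia's father's ABO genotype from BB × BO: 1/2 BB, 1/2 BO.
Crossing each possibility with the mother BO and summing P(type B): 1/2·1 + 1/2·3/4 = 7/8.
Similarly for Rh via the father's Rh distribution: P(Rh-) = 3/4.
Independent loci: 7/8 × 3/4 = 21/32.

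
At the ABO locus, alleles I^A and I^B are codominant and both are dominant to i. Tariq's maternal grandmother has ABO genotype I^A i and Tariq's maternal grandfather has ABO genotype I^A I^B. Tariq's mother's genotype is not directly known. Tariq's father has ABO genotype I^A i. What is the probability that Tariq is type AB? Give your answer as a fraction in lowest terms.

Tariq's mother's ABO genotype from I^A i × I^A I^B: 1/4 I^A I^A, 1/4 I^A I^B, 1/4 I^A i, 1/4 I^B i.
Crossing each possibility with the father I^A i and summing P(type AB): 1/4·0 + 1/4·1/4 + 1/4·0 + 1/4·1/4 = 1/8.

1/8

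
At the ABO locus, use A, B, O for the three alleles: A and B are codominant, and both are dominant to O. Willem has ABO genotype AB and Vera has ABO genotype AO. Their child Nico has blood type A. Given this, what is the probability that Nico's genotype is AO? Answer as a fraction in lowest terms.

1/2

Cross AB × AO → 1/4 AA, 1/4 AB, 1/4 AO, 1/4 BO.
Type-A genotypes among offspring: AA (1/4), AO (1/4); total 1/2.
P(AO | type A) = (1/4) / (1/2) = 1/2.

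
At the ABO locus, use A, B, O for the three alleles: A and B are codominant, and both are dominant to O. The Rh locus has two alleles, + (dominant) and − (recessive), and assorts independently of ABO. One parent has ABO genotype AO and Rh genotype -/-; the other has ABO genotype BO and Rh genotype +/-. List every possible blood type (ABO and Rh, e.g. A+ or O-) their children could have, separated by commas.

O+, O-, A+, A-, B+, B-, AB+, AB-

Gametes from AO × BO give offspring ABO genotypes AB, AO, BO, OO, i.e. phenotypes O, A, B, AB.
Rh cross -/- × +/- → phenotypes Rh+, Rh-.
Combining independently: O+, O-, A+, A-, B+, B-, AB+, AB-.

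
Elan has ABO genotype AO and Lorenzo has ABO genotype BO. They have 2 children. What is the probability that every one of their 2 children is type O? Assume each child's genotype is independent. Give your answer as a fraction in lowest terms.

ABO cross AO × BO → 1/4 O, 1/4 A, 1/4 B, 1/4 AB.
So P(type O) = 1/4 per child.
All 2 independent: (1/4)^2 = 1/16.

1/16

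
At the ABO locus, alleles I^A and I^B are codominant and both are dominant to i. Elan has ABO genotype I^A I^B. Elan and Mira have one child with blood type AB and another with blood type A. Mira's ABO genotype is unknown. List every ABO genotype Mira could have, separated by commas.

I^A I^A, I^A I^B, I^A i, I^B i

For each candidate genotype of Mira, check whether crossing it with I^A I^B can produce every observed child phenotype.
  I^A I^A → possible child types {A, AB} ✓
  I^A I^B → possible child types {A, B, AB} ✓
  I^A i → possible child types {A, B, AB} ✓
  I^B I^B → possible child types {B, AB} ✗
  I^B i → possible child types {A, B, AB} ✓
  i i → possible child types {A, B} ✗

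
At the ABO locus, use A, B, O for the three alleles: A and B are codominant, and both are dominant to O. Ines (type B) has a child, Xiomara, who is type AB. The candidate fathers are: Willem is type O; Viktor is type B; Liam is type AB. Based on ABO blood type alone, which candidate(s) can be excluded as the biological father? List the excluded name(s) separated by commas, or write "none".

A candidate is excluded only if no genotype consistent with his phenotype could produce a type AB child with a type B mother.
Willem (type O): no genotype consistent with that phenotype can produce a type-AB child with a type-B mother.
Viktor (type B): no genotype consistent with that phenotype can produce a type-AB child with a type-B mother.

Willem, Viktor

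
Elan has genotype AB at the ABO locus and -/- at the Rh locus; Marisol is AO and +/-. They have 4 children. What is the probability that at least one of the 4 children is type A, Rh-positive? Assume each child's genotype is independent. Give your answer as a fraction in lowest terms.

175/256

ABO cross AB × AO → 1/2 A, 1/4 B, 1/4 AB.
Rh cross -/- × +/- → 1/2 Rh+, 1/2 Rh-; so P(type A, Rh-positive) = 1/2 × 1/2 = 1/4 per child.
P(none) = (3/4)^4 = 81/256; P(at least one) = 1 − 81/256 = 175/256.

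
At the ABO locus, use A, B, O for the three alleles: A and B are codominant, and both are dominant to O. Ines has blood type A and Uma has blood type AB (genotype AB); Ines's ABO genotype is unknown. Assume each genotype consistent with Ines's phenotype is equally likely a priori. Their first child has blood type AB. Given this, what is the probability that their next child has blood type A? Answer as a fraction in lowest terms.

Possible genotypes: Ines ∈ {AA, AO}; Uma ∈ {AB}.
Weight each parental genotype pair by prior × P(type-AB child):
  AA × AB: posterior weight 2/3; P(next child type A) = 1/2.
  AO × AB: posterior weight 1/3; P(next child type A) = 1/2.
Weighted sum = 1/2.

1/2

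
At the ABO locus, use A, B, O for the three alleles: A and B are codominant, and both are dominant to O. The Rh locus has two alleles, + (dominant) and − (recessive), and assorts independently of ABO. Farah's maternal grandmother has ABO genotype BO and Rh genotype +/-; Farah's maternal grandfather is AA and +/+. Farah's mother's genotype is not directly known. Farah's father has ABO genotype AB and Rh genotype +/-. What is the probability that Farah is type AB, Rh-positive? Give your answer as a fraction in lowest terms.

Farah's mother's ABO genotype from BO × AA: 1/2 AB, 1/2 AO.
Crossing each possibility with the father AB and summing P(type AB): 1/2·1/2 + 1/2·1/4 = 3/8.
Similarly for Rh via the mother's Rh distribution: P(Rh+) = 7/8.
Independent loci: 3/8 × 7/8 = 21/64.

21/64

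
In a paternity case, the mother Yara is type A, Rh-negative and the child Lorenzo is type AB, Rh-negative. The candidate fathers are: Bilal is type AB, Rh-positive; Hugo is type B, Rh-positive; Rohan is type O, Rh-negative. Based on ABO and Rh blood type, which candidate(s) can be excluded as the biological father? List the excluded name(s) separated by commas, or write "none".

A candidate is excluded only if no genotype consistent with his phenotype could produce a type AB, Rh-negative child with a type A, Rh-negative mother.
Rohan (type O, Rh-): no genotype consistent with that phenotype can produce a type-AB Rh- child with a type-A mother.

Rohan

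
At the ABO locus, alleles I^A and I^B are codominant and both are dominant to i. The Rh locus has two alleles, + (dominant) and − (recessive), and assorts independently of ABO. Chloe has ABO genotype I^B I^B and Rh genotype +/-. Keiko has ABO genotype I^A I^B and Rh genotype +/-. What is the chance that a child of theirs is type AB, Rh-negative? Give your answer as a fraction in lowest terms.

ABO cross I^B I^B × I^A I^B → offspring phenotypes: 1/2 B, 1/2 AB.
Rh cross +/- × +/- → 3/4 Rh+, 1/4 Rh-.
Independent loci: P(type AB, Rh-negative) = 1/2 × 1/4 = 1/8.

1/8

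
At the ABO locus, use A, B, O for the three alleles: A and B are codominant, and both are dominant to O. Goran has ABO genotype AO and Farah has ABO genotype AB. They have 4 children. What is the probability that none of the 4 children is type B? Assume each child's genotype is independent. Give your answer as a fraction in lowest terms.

ABO cross AO × AB → 1/2 A, 1/4 B, 1/4 AB.
So P(type B) = 1/4 per child.
P(not type B) = 3/4 for one child; (3/4)^4 = 81/256.

81/256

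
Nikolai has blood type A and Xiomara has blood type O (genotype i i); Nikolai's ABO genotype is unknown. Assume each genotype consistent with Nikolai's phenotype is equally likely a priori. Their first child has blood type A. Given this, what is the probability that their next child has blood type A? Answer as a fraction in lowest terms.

Possible genotypes: Nikolai ∈ {I^A I^A, I^A i}; Xiomara ∈ {i i}.
Weight each parental genotype pair by prior × P(type-A child):
  I^A I^A × i i: posterior weight 2/3; P(next child type A) = 1.
  I^A i × i i: posterior weight 1/3; P(next child type A) = 1/2.
Weighted sum = 5/6.

5/6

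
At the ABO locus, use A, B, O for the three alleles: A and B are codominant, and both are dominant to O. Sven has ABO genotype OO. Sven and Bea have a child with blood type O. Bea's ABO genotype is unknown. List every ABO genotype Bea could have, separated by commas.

AO, BO, OO

For each candidate genotype of Bea, check whether crossing it with OO can produce every observed child phenotype.
  AA → possible child types {A} ✗
  AB → possible child types {A, B} ✗
  AO → possible child types {O, A} ✓
  BB → possible child types {B} ✗
  BO → possible child types {O, B} ✓
  OO → possible child types {O} ✓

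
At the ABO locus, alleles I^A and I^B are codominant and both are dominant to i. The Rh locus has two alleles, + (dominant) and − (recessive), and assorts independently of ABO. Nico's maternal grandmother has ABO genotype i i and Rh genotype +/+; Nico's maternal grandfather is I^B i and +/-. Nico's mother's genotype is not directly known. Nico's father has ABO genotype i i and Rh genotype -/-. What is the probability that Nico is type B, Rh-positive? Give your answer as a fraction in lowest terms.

Nico's mother's ABO genotype from i i × I^B i: 1/2 I^B i, 1/2 i i.
Crossing each possibility with the father i i and summing P(type B): 1/2·1/2 + 1/2·0 = 1/4.
Similarly for Rh via the mother's Rh distribution: P(Rh+) = 3/4.
Independent loci: 1/4 × 3/4 = 3/16.

3/16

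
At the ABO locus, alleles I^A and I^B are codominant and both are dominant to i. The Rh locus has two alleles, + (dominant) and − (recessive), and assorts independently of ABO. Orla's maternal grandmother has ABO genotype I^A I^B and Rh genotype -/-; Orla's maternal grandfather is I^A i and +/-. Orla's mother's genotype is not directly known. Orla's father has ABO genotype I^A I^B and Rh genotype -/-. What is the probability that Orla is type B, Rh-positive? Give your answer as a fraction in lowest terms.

Orla's mother's ABO genotype from I^A I^B × I^A i: 1/4 I^A I^A, 1/4 I^A I^B, 1/4 I^A i, 1/4 I^B i.
Crossing each possibility with the father I^A I^B and summing P(type B): 1/4·0 + 1/4·1/4 + 1/4·1/4 + 1/4·1/2 = 1/4.
Similarly for Rh via the mother's Rh distribution: P(Rh+) = 1/4.
Independent loci: 1/4 × 1/4 = 1/16.

1/16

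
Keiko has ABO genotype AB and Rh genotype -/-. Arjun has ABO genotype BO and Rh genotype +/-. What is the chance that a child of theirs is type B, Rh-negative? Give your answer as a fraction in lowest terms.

ABO cross AB × BO → offspring phenotypes: 1/4 A, 1/2 B, 1/4 AB.
Rh cross -/- × +/- → 1/2 Rh+, 1/2 Rh-.
Independent loci: P(type B, Rh-negative) = 1/2 × 1/2 = 1/4.

1/4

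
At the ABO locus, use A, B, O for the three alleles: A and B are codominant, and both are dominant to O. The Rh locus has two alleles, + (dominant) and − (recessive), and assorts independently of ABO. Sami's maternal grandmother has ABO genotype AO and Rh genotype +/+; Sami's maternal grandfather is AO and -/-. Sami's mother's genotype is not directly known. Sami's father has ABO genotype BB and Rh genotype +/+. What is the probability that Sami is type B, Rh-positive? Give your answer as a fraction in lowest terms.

1/2

Sami's mother's ABO genotype from AO × AO: 1/4 AA, 1/2 AO, 1/4 OO.
Crossing each possibility with the father BB and summing P(type B): 1/4·0 + 1/2·1/2 + 1/4·1 = 1/2.
Similarly for Rh via the mother's Rh distribution: P(Rh+) = 1.
Independent loci: 1/2 × 1 = 1/2.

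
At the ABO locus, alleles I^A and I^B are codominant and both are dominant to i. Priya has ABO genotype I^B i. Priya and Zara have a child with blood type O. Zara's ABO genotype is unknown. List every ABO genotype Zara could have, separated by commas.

I^A i, I^B i, i i

For each candidate genotype of Zara, check whether crossing it with I^B i can produce every observed child phenotype.
  I^A I^A → possible child types {A, AB} ✗
  I^A I^B → possible child types {A, B, AB} ✗
  I^A i → possible child types {O, A, B, AB} ✓
  I^B I^B → possible child types {B} ✗
  I^B i → possible child types {O, B} ✓
  i i → possible child types {O, B} ✓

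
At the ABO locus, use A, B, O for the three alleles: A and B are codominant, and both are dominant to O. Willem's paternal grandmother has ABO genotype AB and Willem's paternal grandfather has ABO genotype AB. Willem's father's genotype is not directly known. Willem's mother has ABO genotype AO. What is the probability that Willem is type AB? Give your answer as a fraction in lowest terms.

Willem's father's ABO genotype from AB × AB: 1/4 AA, 1/2 AB, 1/4 BB.
Crossing each possibility with the mother AO and summing P(type AB): 1/4·0 + 1/2·1/4 + 1/4·1/2 = 1/4.

1/4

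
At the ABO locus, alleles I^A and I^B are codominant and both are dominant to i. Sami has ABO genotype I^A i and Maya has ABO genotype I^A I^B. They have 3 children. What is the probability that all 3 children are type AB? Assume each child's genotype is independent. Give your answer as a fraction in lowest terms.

1/64

ABO cross I^A i × I^A I^B → 1/2 A, 1/4 B, 1/4 AB.
So P(type AB) = 1/4 per child.
All 3 independent: (1/4)^3 = 1/64.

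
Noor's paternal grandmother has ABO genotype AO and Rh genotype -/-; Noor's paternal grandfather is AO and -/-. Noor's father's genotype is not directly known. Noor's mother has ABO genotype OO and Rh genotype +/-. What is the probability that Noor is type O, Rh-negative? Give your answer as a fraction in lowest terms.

Noor's father's ABO genotype from AO × AO: 1/4 AA, 1/2 AO, 1/4 OO.
Crossing each possibility with the mother OO and summing P(type O): 1/4·0 + 1/2·1/2 + 1/4·1 = 1/2.
Similarly for Rh via the father's Rh distribution: P(Rh-) = 1/2.
Independent loci: 1/2 × 1/2 = 1/4.

1/4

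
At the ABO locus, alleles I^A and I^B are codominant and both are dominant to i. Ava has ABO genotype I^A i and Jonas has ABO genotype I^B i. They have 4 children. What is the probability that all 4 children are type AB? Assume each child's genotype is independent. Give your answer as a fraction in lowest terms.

ABO cross I^A i × I^B i → 1/4 O, 1/4 A, 1/4 B, 1/4 AB.
So P(type AB) = 1/4 per child.
All 4 independent: (1/4)^4 = 1/256.

1/256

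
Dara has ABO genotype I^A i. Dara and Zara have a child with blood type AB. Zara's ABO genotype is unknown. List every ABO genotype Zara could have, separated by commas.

For each candidate genotype of Zara, check whether crossing it with I^A i can produce every observed child phenotype.
  I^A I^A → possible child types {A} ✗
  I^A I^B → possible child types {A, B, AB} ✓
  I^A i → possible child types {O, A} ✗
  I^B I^B → possible child types {B, AB} ✓
  I^B i → possible child types {O, A, B, AB} ✓
  i i → possible child types {O, A} ✗

I^A I^B, I^B I^B, I^B i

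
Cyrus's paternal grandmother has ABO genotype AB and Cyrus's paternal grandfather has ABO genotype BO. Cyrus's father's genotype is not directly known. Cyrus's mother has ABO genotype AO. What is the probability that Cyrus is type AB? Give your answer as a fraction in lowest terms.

Cyrus's father's ABO genotype from AB × BO: 1/4 AB, 1/4 AO, 1/4 BB, 1/4 BO.
Crossing each possibility with the mother AO and summing P(type AB): 1/4·1/4 + 1/4·0 + 1/4·1/2 + 1/4·1/4 = 1/4.

1/4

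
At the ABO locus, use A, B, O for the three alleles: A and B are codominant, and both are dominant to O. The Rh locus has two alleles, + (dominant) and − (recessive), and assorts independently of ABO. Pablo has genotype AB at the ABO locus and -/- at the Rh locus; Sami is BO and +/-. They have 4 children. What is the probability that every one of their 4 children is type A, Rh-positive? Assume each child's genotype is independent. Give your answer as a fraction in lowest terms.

ABO cross AB × BO → 1/4 A, 1/2 B, 1/4 AB.
Rh cross -/- × +/- → 1/2 Rh+, 1/2 Rh-; so P(type A, Rh-positive) = 1/4 × 1/2 = 1/8 per child.
All 4 independent: (1/8)^4 = 1/4096.

1/4096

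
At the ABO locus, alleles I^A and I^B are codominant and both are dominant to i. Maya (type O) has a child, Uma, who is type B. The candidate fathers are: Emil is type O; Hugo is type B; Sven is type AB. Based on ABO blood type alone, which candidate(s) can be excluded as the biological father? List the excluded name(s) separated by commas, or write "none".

Emil

A candidate is excluded only if no genotype consistent with his phenotype could produce a type B child with a type O mother.
Emil (type O): no genotype consistent with that phenotype can produce a type-B child with a type-O mother.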